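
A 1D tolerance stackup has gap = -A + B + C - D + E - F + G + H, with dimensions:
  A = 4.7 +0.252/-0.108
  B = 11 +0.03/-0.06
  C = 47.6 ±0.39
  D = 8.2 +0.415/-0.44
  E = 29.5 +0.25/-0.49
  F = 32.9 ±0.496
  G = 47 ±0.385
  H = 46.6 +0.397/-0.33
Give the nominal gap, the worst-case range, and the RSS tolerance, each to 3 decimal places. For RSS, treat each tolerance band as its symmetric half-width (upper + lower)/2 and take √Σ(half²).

Stack each dimension's contribution:
  -A: nom -4.700 → Σnom=-4.700; wc +0.108/-0.252 → slack +0.108/-0.252; half-tol=0.180, Σhalf²=0.032400
  +B: nom +11.000 → Σnom=6.300; wc +0.030/-0.060 → slack +0.138/-0.312; half-tol=0.045, Σhalf²=0.034425
  +C: nom +47.600 → Σnom=53.900; wc +0.390/-0.390 → slack +0.528/-0.702; half-tol=0.390, Σhalf²=0.186525
  -D: nom -8.200 → Σnom=45.700; wc +0.440/-0.415 → slack +0.968/-1.117; half-tol=0.427, Σhalf²=0.369281
  +E: nom +29.500 → Σnom=75.200; wc +0.250/-0.490 → slack +1.218/-1.607; half-tol=0.370, Σhalf²=0.506181
  -F: nom -32.900 → Σnom=42.300; wc +0.496/-0.496 → slack +1.714/-2.103; half-tol=0.496, Σhalf²=0.752197
  +G: nom +47.000 → Σnom=89.300; wc +0.385/-0.385 → slack +2.099/-2.488; half-tol=0.385, Σhalf²=0.900422
  +H: nom +46.600 → Σnom=135.900; wc +0.397/-0.330 → slack +2.496/-2.818; half-tol=0.364, Σhalf²=1.032555
Nominal = 135.900. Worst-case = [135.900 - 2.818, 135.900 + 2.496] = [133.082, 138.396]. RSS = √1.032555 = 1.016.

nominal=135.900 wc=[133.082,138.396] rss=1.016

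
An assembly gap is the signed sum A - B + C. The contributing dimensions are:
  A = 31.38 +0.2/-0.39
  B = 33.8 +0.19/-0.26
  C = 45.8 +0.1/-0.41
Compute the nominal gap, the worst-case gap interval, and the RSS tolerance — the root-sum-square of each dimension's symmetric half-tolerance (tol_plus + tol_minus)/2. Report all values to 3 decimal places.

Stack each dimension's contribution:
  +A: nom +31.380 → Σnom=31.380; wc +0.200/-0.390 → slack +0.200/-0.390; half-tol=0.295, Σhalf²=0.087025
  -B: nom -33.800 → Σnom=-2.420; wc +0.260/-0.190 → slack +0.460/-0.580; half-tol=0.225, Σhalf²=0.137650
  +C: nom +45.800 → Σnom=43.380; wc +0.100/-0.410 → slack +0.560/-0.990; half-tol=0.255, Σhalf²=0.202675
Nominal = 43.380. Worst-case = [43.380 - 0.990, 43.380 + 0.560] = [42.390, 43.940]. RSS = √0.202675 = 0.450.

nominal=43.380 wc=[42.390,43.940] rss=0.450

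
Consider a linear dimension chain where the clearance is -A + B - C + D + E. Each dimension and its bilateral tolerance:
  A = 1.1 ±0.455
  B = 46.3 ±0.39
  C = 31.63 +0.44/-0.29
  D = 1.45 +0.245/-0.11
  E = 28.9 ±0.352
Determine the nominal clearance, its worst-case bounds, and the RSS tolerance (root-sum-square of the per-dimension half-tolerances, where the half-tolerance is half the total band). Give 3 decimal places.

Stack each dimension's contribution:
  -A: nom -1.100 → Σnom=-1.100; wc +0.455/-0.455 → slack +0.455/-0.455; half-tol=0.455, Σhalf²=0.207025
  +B: nom +46.300 → Σnom=45.200; wc +0.390/-0.390 → slack +0.845/-0.845; half-tol=0.390, Σhalf²=0.359125
  -C: nom -31.630 → Σnom=13.570; wc +0.290/-0.440 → slack +1.135/-1.285; half-tol=0.365, Σhalf²=0.492350
  +D: nom +1.450 → Σnom=15.020; wc +0.245/-0.110 → slack +1.380/-1.395; half-tol=0.177, Σhalf²=0.523856
  +E: nom +28.900 → Σnom=43.920; wc +0.352/-0.352 → slack +1.732/-1.747; half-tol=0.352, Σhalf²=0.647760
Nominal = 43.920. Worst-case = [43.920 - 1.747, 43.920 + 1.732] = [42.173, 45.652]. RSS = √0.647760 = 0.805.

nominal=43.920 wc=[42.173,45.652] rss=0.805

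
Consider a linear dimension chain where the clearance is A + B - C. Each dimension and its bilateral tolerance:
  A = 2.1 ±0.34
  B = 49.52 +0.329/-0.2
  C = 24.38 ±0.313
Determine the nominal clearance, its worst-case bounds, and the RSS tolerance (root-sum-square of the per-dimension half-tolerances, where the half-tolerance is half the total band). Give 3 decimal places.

Stack each dimension's contribution:
  +A: nom +2.100 → Σnom=2.100; wc +0.340/-0.340 → slack +0.340/-0.340; half-tol=0.340, Σhalf²=0.115600
  +B: nom +49.520 → Σnom=51.620; wc +0.329/-0.200 → slack +0.669/-0.540; half-tol=0.265, Σhalf²=0.185560
  -C: nom -24.380 → Σnom=27.240; wc +0.313/-0.313 → slack +0.982/-0.853; half-tol=0.313, Σhalf²=0.283529
Nominal = 27.240. Worst-case = [27.240 - 0.853, 27.240 + 0.982] = [26.387, 28.222]. RSS = √0.283529 = 0.532.

nominal=27.240 wc=[26.387,28.222] rss=0.532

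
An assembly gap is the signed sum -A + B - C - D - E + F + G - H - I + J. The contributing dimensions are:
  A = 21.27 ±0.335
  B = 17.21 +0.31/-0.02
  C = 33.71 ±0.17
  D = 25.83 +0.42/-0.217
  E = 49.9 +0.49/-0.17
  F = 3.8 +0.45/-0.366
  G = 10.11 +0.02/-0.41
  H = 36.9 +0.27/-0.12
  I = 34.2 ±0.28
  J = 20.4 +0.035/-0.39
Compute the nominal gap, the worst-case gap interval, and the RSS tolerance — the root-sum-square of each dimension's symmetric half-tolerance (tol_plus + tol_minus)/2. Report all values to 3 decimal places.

Stack each dimension's contribution:
  -A: nom -21.270 → Σnom=-21.270; wc +0.335/-0.335 → slack +0.335/-0.335; half-tol=0.335, Σhalf²=0.112225
  +B: nom +17.210 → Σnom=-4.060; wc +0.310/-0.020 → slack +0.645/-0.355; half-tol=0.165, Σhalf²=0.139450
  -C: nom -33.710 → Σnom=-37.770; wc +0.170/-0.170 → slack +0.815/-0.525; half-tol=0.170, Σhalf²=0.168350
  -D: nom -25.830 → Σnom=-63.600; wc +0.217/-0.420 → slack +1.032/-0.945; half-tol=0.319, Σhalf²=0.269792
  -E: nom -49.900 → Σnom=-113.500; wc +0.170/-0.490 → slack +1.202/-1.435; half-tol=0.330, Σhalf²=0.378692
  +F: nom +3.800 → Σnom=-109.700; wc +0.450/-0.366 → slack +1.652/-1.801; half-tol=0.408, Σhalf²=0.545156
  +G: nom +10.110 → Σnom=-99.590; wc +0.020/-0.410 → slack +1.672/-2.211; half-tol=0.215, Σhalf²=0.591381
  -H: nom -36.900 → Σnom=-136.490; wc +0.120/-0.270 → slack +1.792/-2.481; half-tol=0.195, Σhalf²=0.629406
  -I: nom -34.200 → Σnom=-170.690; wc +0.280/-0.280 → slack +2.072/-2.761; half-tol=0.280, Σhalf²=0.707806
  +J: nom +20.400 → Σnom=-150.290; wc +0.035/-0.390 → slack +2.107/-3.151; half-tol=0.213, Σhalf²=0.752962
Nominal = -150.290. Worst-case = [-150.290 - 3.151, -150.290 + 2.107] = [-153.441, -148.183]. RSS = √0.752962 = 0.868.

nominal=-150.290 wc=[-153.441,-148.183] rss=0.868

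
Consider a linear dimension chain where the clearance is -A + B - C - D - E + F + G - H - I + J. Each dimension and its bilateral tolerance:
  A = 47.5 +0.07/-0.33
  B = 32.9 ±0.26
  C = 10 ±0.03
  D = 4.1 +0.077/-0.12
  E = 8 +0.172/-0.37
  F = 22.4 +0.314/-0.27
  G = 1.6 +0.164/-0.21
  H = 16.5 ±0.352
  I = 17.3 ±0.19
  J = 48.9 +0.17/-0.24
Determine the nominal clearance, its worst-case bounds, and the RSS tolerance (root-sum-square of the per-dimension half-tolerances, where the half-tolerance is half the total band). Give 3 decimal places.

Stack each dimension's contribution:
  -A: nom -47.500 → Σnom=-47.500; wc +0.330/-0.070 → slack +0.330/-0.070; half-tol=0.200, Σhalf²=0.040000
  +B: nom +32.900 → Σnom=-14.600; wc +0.260/-0.260 → slack +0.590/-0.330; half-tol=0.260, Σhalf²=0.107600
  -C: nom -10.000 → Σnom=-24.600; wc +0.030/-0.030 → slack +0.620/-0.360; half-tol=0.030, Σhalf²=0.108500
  -D: nom -4.100 → Σnom=-28.700; wc +0.120/-0.077 → slack +0.740/-0.437; half-tol=0.099, Σhalf²=0.118202
  -E: nom -8.000 → Σnom=-36.700; wc +0.370/-0.172 → slack +1.110/-0.609; half-tol=0.271, Σhalf²=0.191643
  +F: nom +22.400 → Σnom=-14.300; wc +0.314/-0.270 → slack +1.424/-0.879; half-tol=0.292, Σhalf²=0.276907
  +G: nom +1.600 → Σnom=-12.700; wc +0.164/-0.210 → slack +1.588/-1.089; half-tol=0.187, Σhalf²=0.311876
  -H: nom -16.500 → Σnom=-29.200; wc +0.352/-0.352 → slack +1.940/-1.441; half-tol=0.352, Σhalf²=0.435780
  -I: nom -17.300 → Σnom=-46.500; wc +0.190/-0.190 → slack +2.130/-1.631; half-tol=0.190, Σhalf²=0.471880
  +J: nom +48.900 → Σnom=2.400; wc +0.170/-0.240 → slack +2.300/-1.871; half-tol=0.205, Σhalf²=0.513905
Nominal = 2.400. Worst-case = [2.400 - 1.871, 2.400 + 2.300] = [0.529, 4.700]. RSS = √0.513905 = 0.717.

nominal=2.400 wc=[0.529,4.700] rss=0.717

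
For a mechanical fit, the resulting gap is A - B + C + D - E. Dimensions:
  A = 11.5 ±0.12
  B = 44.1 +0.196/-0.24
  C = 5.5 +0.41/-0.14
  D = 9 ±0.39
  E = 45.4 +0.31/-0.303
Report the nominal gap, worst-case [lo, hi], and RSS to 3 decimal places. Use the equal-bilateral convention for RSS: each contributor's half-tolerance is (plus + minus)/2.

Stack each dimension's contribution:
  +A: nom +11.500 → Σnom=11.500; wc +0.120/-0.120 → slack +0.120/-0.120; half-tol=0.120, Σhalf²=0.014400
  -B: nom -44.100 → Σnom=-32.600; wc +0.240/-0.196 → slack +0.360/-0.316; half-tol=0.218, Σhalf²=0.061924
  +C: nom +5.500 → Σnom=-27.100; wc +0.410/-0.140 → slack +0.770/-0.456; half-tol=0.275, Σhalf²=0.137549
  +D: nom +9.000 → Σnom=-18.100; wc +0.390/-0.390 → slack +1.160/-0.846; half-tol=0.390, Σhalf²=0.289649
  -E: nom -45.400 → Σnom=-63.500; wc +0.303/-0.310 → slack +1.463/-1.156; half-tol=0.306, Σhalf²=0.383591
Nominal = -63.500. Worst-case = [-63.500 - 1.156, -63.500 + 1.463] = [-64.656, -62.037]. RSS = √0.383591 = 0.619.

nominal=-63.500 wc=[-64.656,-62.037] rss=0.619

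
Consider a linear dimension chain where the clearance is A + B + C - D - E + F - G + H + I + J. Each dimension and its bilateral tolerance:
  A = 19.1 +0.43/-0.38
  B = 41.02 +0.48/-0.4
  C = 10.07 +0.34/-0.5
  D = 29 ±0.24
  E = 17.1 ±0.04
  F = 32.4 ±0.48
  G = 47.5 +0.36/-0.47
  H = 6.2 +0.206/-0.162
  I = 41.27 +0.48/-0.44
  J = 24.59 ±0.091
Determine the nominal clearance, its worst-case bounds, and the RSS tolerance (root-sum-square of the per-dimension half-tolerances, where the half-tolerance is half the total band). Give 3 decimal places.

Stack each dimension's contribution:
  +A: nom +19.100 → Σnom=19.100; wc +0.430/-0.380 → slack +0.430/-0.380; half-tol=0.405, Σhalf²=0.164025
  +B: nom +41.020 → Σnom=60.120; wc +0.480/-0.400 → slack +0.910/-0.780; half-tol=0.440, Σhalf²=0.357625
  +C: nom +10.070 → Σnom=70.190; wc +0.340/-0.500 → slack +1.250/-1.280; half-tol=0.420, Σhalf²=0.534025
  -D: nom -29.000 → Σnom=41.190; wc +0.240/-0.240 → slack +1.490/-1.520; half-tol=0.240, Σhalf²=0.591625
  -E: nom -17.100 → Σnom=24.090; wc +0.040/-0.040 → slack +1.530/-1.560; half-tol=0.040, Σhalf²=0.593225
  +F: nom +32.400 → Σnom=56.490; wc +0.480/-0.480 → slack +2.010/-2.040; half-tol=0.480, Σhalf²=0.823625
  -G: nom -47.500 → Σnom=8.990; wc +0.470/-0.360 → slack +2.480/-2.400; half-tol=0.415, Σhalf²=0.995850
  +H: nom +6.200 → Σnom=15.190; wc +0.206/-0.162 → slack +2.686/-2.562; half-tol=0.184, Σhalf²=1.029706
  +I: nom +41.270 → Σnom=56.460; wc +0.480/-0.440 → slack +3.166/-3.002; half-tol=0.460, Σhalf²=1.241306
  +J: nom +24.590 → Σnom=81.050; wc +0.091/-0.091 → slack +3.257/-3.093; half-tol=0.091, Σhalf²=1.249587
Nominal = 81.050. Worst-case = [81.050 - 3.093, 81.050 + 3.257] = [77.957, 84.307]. RSS = √1.249587 = 1.118.

nominal=81.050 wc=[77.957,84.307] rss=1.118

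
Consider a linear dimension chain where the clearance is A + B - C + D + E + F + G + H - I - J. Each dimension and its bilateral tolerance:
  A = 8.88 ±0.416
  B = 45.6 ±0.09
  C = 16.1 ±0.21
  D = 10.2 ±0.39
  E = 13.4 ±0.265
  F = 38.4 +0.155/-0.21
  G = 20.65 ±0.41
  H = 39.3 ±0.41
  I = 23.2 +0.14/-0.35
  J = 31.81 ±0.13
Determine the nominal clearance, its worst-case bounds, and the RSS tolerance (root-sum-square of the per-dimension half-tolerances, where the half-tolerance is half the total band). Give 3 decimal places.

nominal=105.320 wc=[102.649,108.146] rss=0.946

Stack each dimension's contribution:
  +A: nom +8.880 → Σnom=8.880; wc +0.416/-0.416 → slack +0.416/-0.416; half-tol=0.416, Σhalf²=0.173056
  +B: nom +45.600 → Σnom=54.480; wc +0.090/-0.090 → slack +0.506/-0.506; half-tol=0.090, Σhalf²=0.181156
  -C: nom -16.100 → Σnom=38.380; wc +0.210/-0.210 → slack +0.716/-0.716; half-tol=0.210, Σhalf²=0.225256
  +D: nom +10.200 → Σnom=48.580; wc +0.390/-0.390 → slack +1.106/-1.106; half-tol=0.390, Σhalf²=0.377356
  +E: nom +13.400 → Σnom=61.980; wc +0.265/-0.265 → slack +1.371/-1.371; half-tol=0.265, Σhalf²=0.447581
  +F: nom +38.400 → Σnom=100.380; wc +0.155/-0.210 → slack +1.526/-1.581; half-tol=0.182, Σhalf²=0.480887
  +G: nom +20.650 → Σnom=121.030; wc +0.410/-0.410 → slack +1.936/-1.991; half-tol=0.410, Σhalf²=0.648987
  +H: nom +39.300 → Σnom=160.330; wc +0.410/-0.410 → slack +2.346/-2.401; half-tol=0.410, Σhalf²=0.817087
  -I: nom -23.200 → Σnom=137.130; wc +0.350/-0.140 → slack +2.696/-2.541; half-tol=0.245, Σhalf²=0.877112
  -J: nom -31.810 → Σnom=105.320; wc +0.130/-0.130 → slack +2.826/-2.671; half-tol=0.130, Σhalf²=0.894012
Nominal = 105.320. Worst-case = [105.320 - 2.671, 105.320 + 2.826] = [102.649, 108.146]. RSS = √0.894012 = 0.946.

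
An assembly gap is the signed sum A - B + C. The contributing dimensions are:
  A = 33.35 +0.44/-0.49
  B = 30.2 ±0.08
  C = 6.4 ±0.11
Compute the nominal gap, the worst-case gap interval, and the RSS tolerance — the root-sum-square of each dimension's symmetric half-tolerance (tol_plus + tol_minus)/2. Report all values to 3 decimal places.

nominal=9.550 wc=[8.870,10.180] rss=0.484

Stack each dimension's contribution:
  +A: nom +33.350 → Σnom=33.350; wc +0.440/-0.490 → slack +0.440/-0.490; half-tol=0.465, Σhalf²=0.216225
  -B: nom -30.200 → Σnom=3.150; wc +0.080/-0.080 → slack +0.520/-0.570; half-tol=0.080, Σhalf²=0.222625
  +C: nom +6.400 → Σnom=9.550; wc +0.110/-0.110 → slack +0.630/-0.680; half-tol=0.110, Σhalf²=0.234725
Nominal = 9.550. Worst-case = [9.550 - 0.680, 9.550 + 0.630] = [8.870, 10.180]. RSS = √0.234725 = 0.484.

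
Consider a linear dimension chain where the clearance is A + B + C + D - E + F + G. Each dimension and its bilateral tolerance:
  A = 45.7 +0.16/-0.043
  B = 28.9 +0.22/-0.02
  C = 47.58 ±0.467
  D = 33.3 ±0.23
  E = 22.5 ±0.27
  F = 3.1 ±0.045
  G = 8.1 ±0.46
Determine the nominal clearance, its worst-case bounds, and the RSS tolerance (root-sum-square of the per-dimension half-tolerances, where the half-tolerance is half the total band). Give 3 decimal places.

Stack each dimension's contribution:
  +A: nom +45.700 → Σnom=45.700; wc +0.160/-0.043 → slack +0.160/-0.043; half-tol=0.102, Σhalf²=0.010302
  +B: nom +28.900 → Σnom=74.600; wc +0.220/-0.020 → slack +0.380/-0.063; half-tol=0.120, Σhalf²=0.024702
  +C: nom +47.580 → Σnom=122.180; wc +0.467/-0.467 → slack +0.847/-0.530; half-tol=0.467, Σhalf²=0.242791
  +D: nom +33.300 → Σnom=155.480; wc +0.230/-0.230 → slack +1.077/-0.760; half-tol=0.230, Σhalf²=0.295691
  -E: nom -22.500 → Σnom=132.980; wc +0.270/-0.270 → slack +1.347/-1.030; half-tol=0.270, Σhalf²=0.368591
  +F: nom +3.100 → Σnom=136.080; wc +0.045/-0.045 → slack +1.392/-1.075; half-tol=0.045, Σhalf²=0.370616
  +G: nom +8.100 → Σnom=144.180; wc +0.460/-0.460 → slack +1.852/-1.535; half-tol=0.460, Σhalf²=0.582216
Nominal = 144.180. Worst-case = [144.180 - 1.535, 144.180 + 1.852] = [142.645, 146.032]. RSS = √0.582216 = 0.763.

nominal=144.180 wc=[142.645,146.032] rss=0.763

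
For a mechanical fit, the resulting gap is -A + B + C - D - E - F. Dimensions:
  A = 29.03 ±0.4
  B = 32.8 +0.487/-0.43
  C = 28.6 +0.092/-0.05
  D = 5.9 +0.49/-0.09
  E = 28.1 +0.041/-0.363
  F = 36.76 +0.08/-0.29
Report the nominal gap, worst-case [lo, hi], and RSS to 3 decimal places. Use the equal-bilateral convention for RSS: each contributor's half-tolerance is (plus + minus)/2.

nominal=-38.390 wc=[-39.881,-36.668] rss=0.731

Stack each dimension's contribution:
  -A: nom -29.030 → Σnom=-29.030; wc +0.400/-0.400 → slack +0.400/-0.400; half-tol=0.400, Σhalf²=0.160000
  +B: nom +32.800 → Σnom=3.770; wc +0.487/-0.430 → slack +0.887/-0.830; half-tol=0.459, Σhalf²=0.370222
  +C: nom +28.600 → Σnom=32.370; wc +0.092/-0.050 → slack +0.979/-0.880; half-tol=0.071, Σhalf²=0.375263
  -D: nom -5.900 → Σnom=26.470; wc +0.090/-0.490 → slack +1.069/-1.370; half-tol=0.290, Σhalf²=0.459363
  -E: nom -28.100 → Σnom=-1.630; wc +0.363/-0.041 → slack +1.432/-1.411; half-tol=0.202, Σhalf²=0.500167
  -F: nom -36.760 → Σnom=-38.390; wc +0.290/-0.080 → slack +1.722/-1.491; half-tol=0.185, Σhalf²=0.534392
Nominal = -38.390. Worst-case = [-38.390 - 1.491, -38.390 + 1.722] = [-39.881, -36.668]. RSS = √0.534392 = 0.731.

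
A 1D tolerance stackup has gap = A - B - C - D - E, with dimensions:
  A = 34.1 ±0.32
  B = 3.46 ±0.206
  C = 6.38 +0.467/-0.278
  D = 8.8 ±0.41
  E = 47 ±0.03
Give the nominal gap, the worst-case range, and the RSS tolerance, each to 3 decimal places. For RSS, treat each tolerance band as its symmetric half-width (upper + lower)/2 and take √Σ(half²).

Stack each dimension's contribution:
  +A: nom +34.100 → Σnom=34.100; wc +0.320/-0.320 → slack +0.320/-0.320; half-tol=0.320, Σhalf²=0.102400
  -B: nom -3.460 → Σnom=30.640; wc +0.206/-0.206 → slack +0.526/-0.526; half-tol=0.206, Σhalf²=0.144836
  -C: nom -6.380 → Σnom=24.260; wc +0.278/-0.467 → slack +0.804/-0.993; half-tol=0.373, Σhalf²=0.283592
  -D: nom -8.800 → Σnom=15.460; wc +0.410/-0.410 → slack +1.214/-1.403; half-tol=0.410, Σhalf²=0.451692
  -E: nom -47.000 → Σnom=-31.540; wc +0.030/-0.030 → slack +1.244/-1.433; half-tol=0.030, Σhalf²=0.452592
Nominal = -31.540. Worst-case = [-31.540 - 1.433, -31.540 + 1.244] = [-32.973, -30.296]. RSS = √0.452592 = 0.673.

nominal=-31.540 wc=[-32.973,-30.296] rss=0.673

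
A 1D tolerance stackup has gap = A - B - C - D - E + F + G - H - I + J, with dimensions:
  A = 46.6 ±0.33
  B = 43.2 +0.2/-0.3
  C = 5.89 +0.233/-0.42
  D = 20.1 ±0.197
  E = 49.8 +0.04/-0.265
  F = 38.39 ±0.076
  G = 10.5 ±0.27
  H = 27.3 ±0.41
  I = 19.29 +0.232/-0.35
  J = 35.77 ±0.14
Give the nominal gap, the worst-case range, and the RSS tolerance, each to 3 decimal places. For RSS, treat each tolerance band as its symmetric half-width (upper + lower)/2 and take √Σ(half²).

Stack each dimension's contribution:
  +A: nom +46.600 → Σnom=46.600; wc +0.330/-0.330 → slack +0.330/-0.330; half-tol=0.330, Σhalf²=0.108900
  -B: nom -43.200 → Σnom=3.400; wc +0.300/-0.200 → slack +0.630/-0.530; half-tol=0.250, Σhalf²=0.171400
  -C: nom -5.890 → Σnom=-2.490; wc +0.420/-0.233 → slack +1.050/-0.763; half-tol=0.327, Σhalf²=0.278002
  -D: nom -20.100 → Σnom=-22.590; wc +0.197/-0.197 → slack +1.247/-0.960; half-tol=0.197, Σhalf²=0.316811
  -E: nom -49.800 → Σnom=-72.390; wc +0.265/-0.040 → slack +1.512/-1.000; half-tol=0.152, Σhalf²=0.340067
  +F: nom +38.390 → Σnom=-34.000; wc +0.076/-0.076 → slack +1.588/-1.076; half-tol=0.076, Σhalf²=0.345843
  +G: nom +10.500 → Σnom=-23.500; wc +0.270/-0.270 → slack +1.858/-1.346; half-tol=0.270, Σhalf²=0.418743
  -H: nom -27.300 → Σnom=-50.800; wc +0.410/-0.410 → slack +2.268/-1.756; half-tol=0.410, Σhalf²=0.586843
  -I: nom -19.290 → Σnom=-70.090; wc +0.350/-0.232 → slack +2.618/-1.988; half-tol=0.291, Σhalf²=0.671524
  +J: nom +35.770 → Σnom=-34.320; wc +0.140/-0.140 → slack +2.758/-2.128; half-tol=0.140, Σhalf²=0.691124
Nominal = -34.320. Worst-case = [-34.320 - 2.128, -34.320 + 2.758] = [-36.448, -31.562]. RSS = √0.691124 = 0.831.

nominal=-34.320 wc=[-36.448,-31.562] rss=0.831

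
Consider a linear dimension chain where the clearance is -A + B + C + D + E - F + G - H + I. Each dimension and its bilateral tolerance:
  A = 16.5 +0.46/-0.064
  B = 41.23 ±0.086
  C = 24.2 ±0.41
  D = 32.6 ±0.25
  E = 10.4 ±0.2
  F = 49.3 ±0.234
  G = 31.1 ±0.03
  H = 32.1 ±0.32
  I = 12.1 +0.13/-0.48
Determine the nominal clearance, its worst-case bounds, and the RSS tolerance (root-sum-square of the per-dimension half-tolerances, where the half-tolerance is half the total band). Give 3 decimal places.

Stack each dimension's contribution:
  -A: nom -16.500 → Σnom=-16.500; wc +0.064/-0.460 → slack +0.064/-0.460; half-tol=0.262, Σhalf²=0.068644
  +B: nom +41.230 → Σnom=24.730; wc +0.086/-0.086 → slack +0.150/-0.546; half-tol=0.086, Σhalf²=0.076040
  +C: nom +24.200 → Σnom=48.930; wc +0.410/-0.410 → slack +0.560/-0.956; half-tol=0.410, Σhalf²=0.244140
  +D: nom +32.600 → Σnom=81.530; wc +0.250/-0.250 → slack +0.810/-1.206; half-tol=0.250, Σhalf²=0.306640
  +E: nom +10.400 → Σnom=91.930; wc +0.200/-0.200 → slack +1.010/-1.406; half-tol=0.200, Σhalf²=0.346640
  -F: nom -49.300 → Σnom=42.630; wc +0.234/-0.234 → slack +1.244/-1.640; half-tol=0.234, Σhalf²=0.401396
  +G: nom +31.100 → Σnom=73.730; wc +0.030/-0.030 → slack +1.274/-1.670; half-tol=0.030, Σhalf²=0.402296
  -H: nom -32.100 → Σnom=41.630; wc +0.320/-0.320 → slack +1.594/-1.990; half-tol=0.320, Σhalf²=0.504696
  +I: nom +12.100 → Σnom=53.730; wc +0.130/-0.480 → slack +1.724/-2.470; half-tol=0.305, Σhalf²=0.597721
Nominal = 53.730. Worst-case = [53.730 - 2.470, 53.730 + 1.724] = [51.260, 55.454]. RSS = √0.597721 = 0.773.

nominal=53.730 wc=[51.260,55.454] rss=0.773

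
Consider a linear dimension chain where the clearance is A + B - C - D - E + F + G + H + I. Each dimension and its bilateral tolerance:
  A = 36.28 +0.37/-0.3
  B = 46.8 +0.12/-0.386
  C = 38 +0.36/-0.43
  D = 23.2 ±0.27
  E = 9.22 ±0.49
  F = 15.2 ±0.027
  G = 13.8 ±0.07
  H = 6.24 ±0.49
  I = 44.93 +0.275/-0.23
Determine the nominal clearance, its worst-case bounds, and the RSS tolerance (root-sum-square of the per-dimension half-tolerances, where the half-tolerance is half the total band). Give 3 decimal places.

nominal=92.830 wc=[90.207,95.372] rss=0.977

Stack each dimension's contribution:
  +A: nom +36.280 → Σnom=36.280; wc +0.370/-0.300 → slack +0.370/-0.300; half-tol=0.335, Σhalf²=0.112225
  +B: nom +46.800 → Σnom=83.080; wc +0.120/-0.386 → slack +0.490/-0.686; half-tol=0.253, Σhalf²=0.176234
  -C: nom -38.000 → Σnom=45.080; wc +0.430/-0.360 → slack +0.920/-1.046; half-tol=0.395, Σhalf²=0.332259
  -D: nom -23.200 → Σnom=21.880; wc +0.270/-0.270 → slack +1.190/-1.316; half-tol=0.270, Σhalf²=0.405159
  -E: nom -9.220 → Σnom=12.660; wc +0.490/-0.490 → slack +1.680/-1.806; half-tol=0.490, Σhalf²=0.645259
  +F: nom +15.200 → Σnom=27.860; wc +0.027/-0.027 → slack +1.707/-1.833; half-tol=0.027, Σhalf²=0.645988
  +G: nom +13.800 → Σnom=41.660; wc +0.070/-0.070 → slack +1.777/-1.903; half-tol=0.070, Σhalf²=0.650888
  +H: nom +6.240 → Σnom=47.900; wc +0.490/-0.490 → slack +2.267/-2.393; half-tol=0.490, Σhalf²=0.890988
  +I: nom +44.930 → Σnom=92.830; wc +0.275/-0.230 → slack +2.542/-2.623; half-tol=0.253, Σhalf²=0.954744
Nominal = 92.830. Worst-case = [92.830 - 2.623, 92.830 + 2.542] = [90.207, 95.372]. RSS = √0.954744 = 0.977.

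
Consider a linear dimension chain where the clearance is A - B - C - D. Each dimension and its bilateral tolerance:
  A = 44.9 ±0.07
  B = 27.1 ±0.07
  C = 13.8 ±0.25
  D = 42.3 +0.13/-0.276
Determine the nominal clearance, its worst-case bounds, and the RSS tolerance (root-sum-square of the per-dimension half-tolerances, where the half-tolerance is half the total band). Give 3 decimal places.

nominal=-38.300 wc=[-38.820,-37.634] rss=0.337

Stack each dimension's contribution:
  +A: nom +44.900 → Σnom=44.900; wc +0.070/-0.070 → slack +0.070/-0.070; half-tol=0.070, Σhalf²=0.004900
  -B: nom -27.100 → Σnom=17.800; wc +0.070/-0.070 → slack +0.140/-0.140; half-tol=0.070, Σhalf²=0.009800
  -C: nom -13.800 → Σnom=4.000; wc +0.250/-0.250 → slack +0.390/-0.390; half-tol=0.250, Σhalf²=0.072300
  -D: nom -42.300 → Σnom=-38.300; wc +0.276/-0.130 → slack +0.666/-0.520; half-tol=0.203, Σhalf²=0.113509
Nominal = -38.300. Worst-case = [-38.300 - 0.520, -38.300 + 0.666] = [-38.820, -37.634]. RSS = √0.113509 = 0.337.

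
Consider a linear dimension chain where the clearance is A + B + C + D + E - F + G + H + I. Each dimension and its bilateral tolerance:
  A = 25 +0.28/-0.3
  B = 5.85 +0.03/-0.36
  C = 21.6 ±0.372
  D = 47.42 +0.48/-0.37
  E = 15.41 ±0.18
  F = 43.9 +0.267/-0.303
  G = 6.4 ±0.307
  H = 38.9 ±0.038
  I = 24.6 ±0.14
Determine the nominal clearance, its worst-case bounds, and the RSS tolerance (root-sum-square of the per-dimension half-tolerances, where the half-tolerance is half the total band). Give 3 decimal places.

nominal=141.280 wc=[138.946,143.410] rss=0.819

Stack each dimension's contribution:
  +A: nom +25.000 → Σnom=25.000; wc +0.280/-0.300 → slack +0.280/-0.300; half-tol=0.290, Σhalf²=0.084100
  +B: nom +5.850 → Σnom=30.850; wc +0.030/-0.360 → slack +0.310/-0.660; half-tol=0.195, Σhalf²=0.122125
  +C: nom +21.600 → Σnom=52.450; wc +0.372/-0.372 → slack +0.682/-1.032; half-tol=0.372, Σhalf²=0.260509
  +D: nom +47.420 → Σnom=99.870; wc +0.480/-0.370 → slack +1.162/-1.402; half-tol=0.425, Σhalf²=0.441134
  +E: nom +15.410 → Σnom=115.280; wc +0.180/-0.180 → slack +1.342/-1.582; half-tol=0.180, Σhalf²=0.473534
  -F: nom -43.900 → Σnom=71.380; wc +0.303/-0.267 → slack +1.645/-1.849; half-tol=0.285, Σhalf²=0.554759
  +G: nom +6.400 → Σnom=77.780; wc +0.307/-0.307 → slack +1.952/-2.156; half-tol=0.307, Σhalf²=0.649008
  +H: nom +38.900 → Σnom=116.680; wc +0.038/-0.038 → slack +1.990/-2.194; half-tol=0.038, Σhalf²=0.650452
  +I: nom +24.600 → Σnom=141.280; wc +0.140/-0.140 → slack +2.130/-2.334; half-tol=0.140, Σhalf²=0.670052
Nominal = 141.280. Worst-case = [141.280 - 2.334, 141.280 + 2.130] = [138.946, 143.410]. RSS = √0.670052 = 0.819.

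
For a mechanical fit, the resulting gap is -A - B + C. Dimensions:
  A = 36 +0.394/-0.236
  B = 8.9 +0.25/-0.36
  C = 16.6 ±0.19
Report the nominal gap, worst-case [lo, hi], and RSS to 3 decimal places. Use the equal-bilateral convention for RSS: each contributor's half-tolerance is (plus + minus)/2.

Stack each dimension's contribution:
  -A: nom -36.000 → Σnom=-36.000; wc +0.236/-0.394 → slack +0.236/-0.394; half-tol=0.315, Σhalf²=0.099225
  -B: nom -8.900 → Σnom=-44.900; wc +0.360/-0.250 → slack +0.596/-0.644; half-tol=0.305, Σhalf²=0.192250
  +C: nom +16.600 → Σnom=-28.300; wc +0.190/-0.190 → slack +0.786/-0.834; half-tol=0.190, Σhalf²=0.228350
Nominal = -28.300. Worst-case = [-28.300 - 0.834, -28.300 + 0.786] = [-29.134, -27.514]. RSS = √0.228350 = 0.478.

nominal=-28.300 wc=[-29.134,-27.514] rss=0.478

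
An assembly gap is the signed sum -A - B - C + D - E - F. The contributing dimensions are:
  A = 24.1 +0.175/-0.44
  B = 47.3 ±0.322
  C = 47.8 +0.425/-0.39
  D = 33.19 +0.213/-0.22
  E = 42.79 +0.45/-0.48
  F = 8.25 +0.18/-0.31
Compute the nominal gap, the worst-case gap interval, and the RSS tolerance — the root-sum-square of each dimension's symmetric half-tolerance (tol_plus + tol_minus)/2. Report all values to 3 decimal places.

nominal=-137.050 wc=[-138.822,-134.895] rss=0.829

Stack each dimension's contribution:
  -A: nom -24.100 → Σnom=-24.100; wc +0.440/-0.175 → slack +0.440/-0.175; half-tol=0.307, Σhalf²=0.094556
  -B: nom -47.300 → Σnom=-71.400; wc +0.322/-0.322 → slack +0.762/-0.497; half-tol=0.322, Σhalf²=0.198240
  -C: nom -47.800 → Σnom=-119.200; wc +0.390/-0.425 → slack +1.152/-0.922; half-tol=0.407, Σhalf²=0.364297
  +D: nom +33.190 → Σnom=-86.010; wc +0.213/-0.220 → slack +1.365/-1.142; half-tol=0.216, Σhalf²=0.411169
  -E: nom -42.790 → Σnom=-128.800; wc +0.480/-0.450 → slack +1.845/-1.592; half-tol=0.465, Σhalf²=0.627394
  -F: nom -8.250 → Σnom=-137.050; wc +0.310/-0.180 → slack +2.155/-1.772; half-tol=0.245, Σhalf²=0.687419
Nominal = -137.050. Worst-case = [-137.050 - 1.772, -137.050 + 2.155] = [-138.822, -134.895]. RSS = √0.687419 = 0.829.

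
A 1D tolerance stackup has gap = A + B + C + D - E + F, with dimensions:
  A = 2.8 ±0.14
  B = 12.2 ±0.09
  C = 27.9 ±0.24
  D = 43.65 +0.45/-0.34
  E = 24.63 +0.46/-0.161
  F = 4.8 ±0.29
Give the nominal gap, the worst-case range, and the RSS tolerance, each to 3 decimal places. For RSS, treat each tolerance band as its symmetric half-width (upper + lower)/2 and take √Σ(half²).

nominal=66.720 wc=[65.160,68.091] rss=0.649

Stack each dimension's contribution:
  +A: nom +2.800 → Σnom=2.800; wc +0.140/-0.140 → slack +0.140/-0.140; half-tol=0.140, Σhalf²=0.019600
  +B: nom +12.200 → Σnom=15.000; wc +0.090/-0.090 → slack +0.230/-0.230; half-tol=0.090, Σhalf²=0.027700
  +C: nom +27.900 → Σnom=42.900; wc +0.240/-0.240 → slack +0.470/-0.470; half-tol=0.240, Σhalf²=0.085300
  +D: nom +43.650 → Σnom=86.550; wc +0.450/-0.340 → slack +0.920/-0.810; half-tol=0.395, Σhalf²=0.241325
  -E: nom -24.630 → Σnom=61.920; wc +0.161/-0.460 → slack +1.081/-1.270; half-tol=0.310, Σhalf²=0.337735
  +F: nom +4.800 → Σnom=66.720; wc +0.290/-0.290 → slack +1.371/-1.560; half-tol=0.290, Σhalf²=0.421835
Nominal = 66.720. Worst-case = [66.720 - 1.560, 66.720 + 1.371] = [65.160, 68.091]. RSS = √0.421835 = 0.649.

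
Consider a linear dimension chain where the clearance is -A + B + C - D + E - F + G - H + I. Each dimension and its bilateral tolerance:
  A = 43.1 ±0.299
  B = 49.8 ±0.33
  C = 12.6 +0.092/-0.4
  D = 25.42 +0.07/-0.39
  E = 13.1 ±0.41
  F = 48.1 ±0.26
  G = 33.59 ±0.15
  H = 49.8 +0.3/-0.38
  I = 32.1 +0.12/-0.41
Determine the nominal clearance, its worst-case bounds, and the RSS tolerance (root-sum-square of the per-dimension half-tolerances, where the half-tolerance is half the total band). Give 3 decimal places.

Stack each dimension's contribution:
  -A: nom -43.100 → Σnom=-43.100; wc +0.299/-0.299 → slack +0.299/-0.299; half-tol=0.299, Σhalf²=0.089401
  +B: nom +49.800 → Σnom=6.700; wc +0.330/-0.330 → slack +0.629/-0.629; half-tol=0.330, Σhalf²=0.198301
  +C: nom +12.600 → Σnom=19.300; wc +0.092/-0.400 → slack +0.721/-1.029; half-tol=0.246, Σhalf²=0.258817
  -D: nom -25.420 → Σnom=-6.120; wc +0.390/-0.070 → slack +1.111/-1.099; half-tol=0.230, Σhalf²=0.311717
  +E: nom +13.100 → Σnom=6.980; wc +0.410/-0.410 → slack +1.521/-1.509; half-tol=0.410, Σhalf²=0.479817
  -F: nom -48.100 → Σnom=-41.120; wc +0.260/-0.260 → slack +1.781/-1.769; half-tol=0.260, Σhalf²=0.547417
  +G: nom +33.590 → Σnom=-7.530; wc +0.150/-0.150 → slack +1.931/-1.919; half-tol=0.150, Σhalf²=0.569917
  -H: nom -49.800 → Σnom=-57.330; wc +0.380/-0.300 → slack +2.311/-2.219; half-tol=0.340, Σhalf²=0.685517
  +I: nom +32.100 → Σnom=-25.230; wc +0.120/-0.410 → slack +2.431/-2.629; half-tol=0.265, Σhalf²=0.755742
Nominal = -25.230. Worst-case = [-25.230 - 2.629, -25.230 + 2.431] = [-27.859, -22.799]. RSS = √0.755742 = 0.869.

nominal=-25.230 wc=[-27.859,-22.799] rss=0.869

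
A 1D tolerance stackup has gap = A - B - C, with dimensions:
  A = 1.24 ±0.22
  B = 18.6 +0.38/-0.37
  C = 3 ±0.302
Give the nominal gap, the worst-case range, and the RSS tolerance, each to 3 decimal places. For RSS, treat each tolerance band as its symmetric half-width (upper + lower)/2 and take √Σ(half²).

Stack each dimension's contribution:
  +A: nom +1.240 → Σnom=1.240; wc +0.220/-0.220 → slack +0.220/-0.220; half-tol=0.220, Σhalf²=0.048400
  -B: nom -18.600 → Σnom=-17.360; wc +0.370/-0.380 → slack +0.590/-0.600; half-tol=0.375, Σhalf²=0.189025
  -C: nom -3.000 → Σnom=-20.360; wc +0.302/-0.302 → slack +0.892/-0.902; half-tol=0.302, Σhalf²=0.280229
Nominal = -20.360. Worst-case = [-20.360 - 0.902, -20.360 + 0.892] = [-21.262, -19.468]. RSS = √0.280229 = 0.529.

nominal=-20.360 wc=[-21.262,-19.468] rss=0.529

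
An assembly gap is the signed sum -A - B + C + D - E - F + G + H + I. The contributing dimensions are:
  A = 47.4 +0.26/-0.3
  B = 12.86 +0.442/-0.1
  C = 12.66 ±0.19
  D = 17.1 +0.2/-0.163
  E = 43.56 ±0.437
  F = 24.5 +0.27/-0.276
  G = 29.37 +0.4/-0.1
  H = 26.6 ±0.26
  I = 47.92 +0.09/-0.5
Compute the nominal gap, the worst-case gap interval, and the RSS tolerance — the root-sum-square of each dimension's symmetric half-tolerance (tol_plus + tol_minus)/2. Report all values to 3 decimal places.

nominal=5.330 wc=[2.708,7.583] rss=0.839

Stack each dimension's contribution:
  -A: nom -47.400 → Σnom=-47.400; wc +0.300/-0.260 → slack +0.300/-0.260; half-tol=0.280, Σhalf²=0.078400
  -B: nom -12.860 → Σnom=-60.260; wc +0.100/-0.442 → slack +0.400/-0.702; half-tol=0.271, Σhalf²=0.151841
  +C: nom +12.660 → Σnom=-47.600; wc +0.190/-0.190 → slack +0.590/-0.892; half-tol=0.190, Σhalf²=0.187941
  +D: nom +17.100 → Σnom=-30.500; wc +0.200/-0.163 → slack +0.790/-1.055; half-tol=0.181, Σhalf²=0.220883
  -E: nom -43.560 → Σnom=-74.060; wc +0.437/-0.437 → slack +1.227/-1.492; half-tol=0.437, Σhalf²=0.411852
  -F: nom -24.500 → Σnom=-98.560; wc +0.276/-0.270 → slack +1.503/-1.762; half-tol=0.273, Σhalf²=0.486381
  +G: nom +29.370 → Σnom=-69.190; wc +0.400/-0.100 → slack +1.903/-1.862; half-tol=0.250, Σhalf²=0.548881
  +H: nom +26.600 → Σnom=-42.590; wc +0.260/-0.260 → slack +2.163/-2.122; half-tol=0.260, Σhalf²=0.616481
  +I: nom +47.920 → Σnom=5.330; wc +0.090/-0.500 → slack +2.253/-2.622; half-tol=0.295, Σhalf²=0.703506
Nominal = 5.330. Worst-case = [5.330 - 2.622, 5.330 + 2.253] = [2.708, 7.583]. RSS = √0.703506 = 0.839.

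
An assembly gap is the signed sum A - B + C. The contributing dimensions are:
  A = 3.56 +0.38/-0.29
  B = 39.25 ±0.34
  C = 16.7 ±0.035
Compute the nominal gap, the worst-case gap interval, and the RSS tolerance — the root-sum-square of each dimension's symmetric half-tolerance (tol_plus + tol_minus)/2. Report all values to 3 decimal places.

nominal=-18.990 wc=[-19.655,-18.235] rss=0.479

Stack each dimension's contribution:
  +A: nom +3.560 → Σnom=3.560; wc +0.380/-0.290 → slack +0.380/-0.290; half-tol=0.335, Σhalf²=0.112225
  -B: nom -39.250 → Σnom=-35.690; wc +0.340/-0.340 → slack +0.720/-0.630; half-tol=0.340, Σhalf²=0.227825
  +C: nom +16.700 → Σnom=-18.990; wc +0.035/-0.035 → slack +0.755/-0.665; half-tol=0.035, Σhalf²=0.229050
Nominal = -18.990. Worst-case = [-18.990 - 0.665, -18.990 + 0.755] = [-19.655, -18.235]. RSS = √0.229050 = 0.479.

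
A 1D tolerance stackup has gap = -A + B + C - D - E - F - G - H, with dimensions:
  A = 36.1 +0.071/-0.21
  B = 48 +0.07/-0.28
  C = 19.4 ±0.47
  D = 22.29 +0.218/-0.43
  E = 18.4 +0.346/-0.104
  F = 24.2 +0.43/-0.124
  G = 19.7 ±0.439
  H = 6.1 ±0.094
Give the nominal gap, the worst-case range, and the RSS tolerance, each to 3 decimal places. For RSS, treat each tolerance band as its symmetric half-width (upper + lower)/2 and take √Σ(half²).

nominal=-59.390 wc=[-61.738,-57.449] rss=0.840

Stack each dimension's contribution:
  -A: nom -36.100 → Σnom=-36.100; wc +0.210/-0.071 → slack +0.210/-0.071; half-tol=0.140, Σhalf²=0.019740
  +B: nom +48.000 → Σnom=11.900; wc +0.070/-0.280 → slack +0.280/-0.351; half-tol=0.175, Σhalf²=0.050365
  +C: nom +19.400 → Σnom=31.300; wc +0.470/-0.470 → slack +0.750/-0.821; half-tol=0.470, Σhalf²=0.271265
  -D: nom -22.290 → Σnom=9.010; wc +0.430/-0.218 → slack +1.180/-1.039; half-tol=0.324, Σhalf²=0.376241
  -E: nom -18.400 → Σnom=-9.390; wc +0.104/-0.346 → slack +1.284/-1.385; half-tol=0.225, Σhalf²=0.426866
  -F: nom -24.200 → Σnom=-33.590; wc +0.124/-0.430 → slack +1.408/-1.815; half-tol=0.277, Σhalf²=0.503595
  -G: nom -19.700 → Σnom=-53.290; wc +0.439/-0.439 → slack +1.847/-2.254; half-tol=0.439, Σhalf²=0.696316
  -H: nom -6.100 → Σnom=-59.390; wc +0.094/-0.094 → slack +1.941/-2.348; half-tol=0.094, Σhalf²=0.705152
Nominal = -59.390. Worst-case = [-59.390 - 2.348, -59.390 + 1.941] = [-61.738, -57.449]. RSS = √0.705152 = 0.840.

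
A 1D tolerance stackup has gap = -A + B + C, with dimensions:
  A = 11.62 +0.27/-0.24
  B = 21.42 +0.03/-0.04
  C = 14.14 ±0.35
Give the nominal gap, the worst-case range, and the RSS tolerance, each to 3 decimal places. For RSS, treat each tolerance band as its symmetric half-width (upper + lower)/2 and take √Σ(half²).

Stack each dimension's contribution:
  -A: nom -11.620 → Σnom=-11.620; wc +0.240/-0.270 → slack +0.240/-0.270; half-tol=0.255, Σhalf²=0.065025
  +B: nom +21.420 → Σnom=9.800; wc +0.030/-0.040 → slack +0.270/-0.310; half-tol=0.035, Σhalf²=0.066250
  +C: nom +14.140 → Σnom=23.940; wc +0.350/-0.350 → slack +0.620/-0.660; half-tol=0.350, Σhalf²=0.188750
Nominal = 23.940. Worst-case = [23.940 - 0.660, 23.940 + 0.620] = [23.280, 24.560]. RSS = √0.188750 = 0.434.

nominal=23.940 wc=[23.280,24.560] rss=0.434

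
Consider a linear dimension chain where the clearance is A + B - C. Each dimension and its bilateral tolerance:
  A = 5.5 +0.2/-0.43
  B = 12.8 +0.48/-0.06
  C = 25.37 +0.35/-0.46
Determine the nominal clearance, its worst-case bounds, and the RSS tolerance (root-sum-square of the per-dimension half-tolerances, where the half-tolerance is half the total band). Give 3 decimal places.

nominal=-7.070 wc=[-7.910,-5.930] rss=0.580

Stack each dimension's contribution:
  +A: nom +5.500 → Σnom=5.500; wc +0.200/-0.430 → slack +0.200/-0.430; half-tol=0.315, Σhalf²=0.099225
  +B: nom +12.800 → Σnom=18.300; wc +0.480/-0.060 → slack +0.680/-0.490; half-tol=0.270, Σhalf²=0.172125
  -C: nom -25.370 → Σnom=-7.070; wc +0.460/-0.350 → slack +1.140/-0.840; half-tol=0.405, Σhalf²=0.336150
Nominal = -7.070. Worst-case = [-7.070 - 0.840, -7.070 + 1.140] = [-7.910, -5.930]. RSS = √0.336150 = 0.580.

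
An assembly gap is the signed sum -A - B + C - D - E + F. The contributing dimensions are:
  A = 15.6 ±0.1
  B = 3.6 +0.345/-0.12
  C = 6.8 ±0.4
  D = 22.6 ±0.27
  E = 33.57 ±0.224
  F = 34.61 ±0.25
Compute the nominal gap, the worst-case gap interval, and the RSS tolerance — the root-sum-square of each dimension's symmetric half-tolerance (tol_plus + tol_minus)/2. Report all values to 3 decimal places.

nominal=-33.960 wc=[-35.549,-32.596] rss=0.640

Stack each dimension's contribution:
  -A: nom -15.600 → Σnom=-15.600; wc +0.100/-0.100 → slack +0.100/-0.100; half-tol=0.100, Σhalf²=0.010000
  -B: nom -3.600 → Σnom=-19.200; wc +0.120/-0.345 → slack +0.220/-0.445; half-tol=0.232, Σhalf²=0.064056
  +C: nom +6.800 → Σnom=-12.400; wc +0.400/-0.400 → slack +0.620/-0.845; half-tol=0.400, Σhalf²=0.224056
  -D: nom -22.600 → Σnom=-35.000; wc +0.270/-0.270 → slack +0.890/-1.115; half-tol=0.270, Σhalf²=0.296956
  -E: nom -33.570 → Σnom=-68.570; wc +0.224/-0.224 → slack +1.114/-1.339; half-tol=0.224, Σhalf²=0.347132
  +F: nom +34.610 → Σnom=-33.960; wc +0.250/-0.250 → slack +1.364/-1.589; half-tol=0.250, Σhalf²=0.409632
Nominal = -33.960. Worst-case = [-33.960 - 1.589, -33.960 + 1.364] = [-35.549, -32.596]. RSS = √0.409632 = 0.640.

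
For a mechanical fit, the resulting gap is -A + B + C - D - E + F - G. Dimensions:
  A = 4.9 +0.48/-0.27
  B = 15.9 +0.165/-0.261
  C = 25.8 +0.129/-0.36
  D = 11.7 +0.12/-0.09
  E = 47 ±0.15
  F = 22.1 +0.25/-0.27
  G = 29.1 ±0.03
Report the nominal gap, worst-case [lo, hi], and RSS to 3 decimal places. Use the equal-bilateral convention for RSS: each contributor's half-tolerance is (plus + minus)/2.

Stack each dimension's contribution:
  -A: nom -4.900 → Σnom=-4.900; wc +0.270/-0.480 → slack +0.270/-0.480; half-tol=0.375, Σhalf²=0.140625
  +B: nom +15.900 → Σnom=11.000; wc +0.165/-0.261 → slack +0.435/-0.741; half-tol=0.213, Σhalf²=0.185994
  +C: nom +25.800 → Σnom=36.800; wc +0.129/-0.360 → slack +0.564/-1.101; half-tol=0.244, Σhalf²=0.245774
  -D: nom -11.700 → Σnom=25.100; wc +0.090/-0.120 → slack +0.654/-1.221; half-tol=0.105, Σhalf²=0.256799
  -E: nom -47.000 → Σnom=-21.900; wc +0.150/-0.150 → slack +0.804/-1.371; half-tol=0.150, Σhalf²=0.279299
  +F: nom +22.100 → Σnom=0.200; wc +0.250/-0.270 → slack +1.054/-1.641; half-tol=0.260, Σhalf²=0.346899
  -G: nom -29.100 → Σnom=-28.900; wc +0.030/-0.030 → slack +1.084/-1.671; half-tol=0.030, Σhalf²=0.347799
Nominal = -28.900. Worst-case = [-28.900 - 1.671, -28.900 + 1.084] = [-30.571, -27.816]. RSS = √0.347799 = 0.590.

nominal=-28.900 wc=[-30.571,-27.816] rss=0.590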